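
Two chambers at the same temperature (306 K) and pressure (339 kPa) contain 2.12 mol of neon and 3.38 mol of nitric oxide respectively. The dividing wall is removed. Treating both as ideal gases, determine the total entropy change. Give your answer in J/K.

Mole fractions: x_A = 2.12/5.5 = 0.385, x_B = 0.615.
ΔS_mix = −R(n_A ln x_A + n_B ln x_B) = −8.314 × (2.12 ln 0.385 + 3.38 ln 0.615) = 30.5 J/K.

ΔS_mix = 30.5 J/K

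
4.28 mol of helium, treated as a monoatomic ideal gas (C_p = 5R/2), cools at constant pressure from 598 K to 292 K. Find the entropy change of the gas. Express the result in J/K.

ΔS = -63.8 J/K

At constant pressure, ΔS = nC_p ln(T₂/T₁) with C_p = 5R/2 = 20.79 J mol⁻¹ K⁻¹.
ΔS = 4.28 × 20.79 × ln(292/598) = -63.8 J/K.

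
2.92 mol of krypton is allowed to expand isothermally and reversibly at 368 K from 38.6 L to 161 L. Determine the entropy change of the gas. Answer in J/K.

For an isothermal ideal gas ΔS_gas = nR ln(V₂/V₁) = 2.92 × 8.314 × ln(161/38.6) = 34.7 J/K.

ΔS_gas = 34.7 J/K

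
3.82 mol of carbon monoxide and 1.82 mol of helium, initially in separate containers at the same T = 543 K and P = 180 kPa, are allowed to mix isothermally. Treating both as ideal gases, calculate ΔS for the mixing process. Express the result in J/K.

ΔS_mix = 29.5 J/K

Mole fractions: x_A = 3.82/5.64 = 0.677, x_B = 0.323.
ΔS_mix = −R(n_A ln x_A + n_B ln x_B) = −8.314 × (3.82 ln 0.677 + 1.82 ln 0.323) = 29.5 J/K.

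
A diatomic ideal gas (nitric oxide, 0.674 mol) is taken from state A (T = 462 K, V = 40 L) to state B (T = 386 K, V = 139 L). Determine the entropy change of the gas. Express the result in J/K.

ΔS = 4.46 J/K

Entropy is a state function: ΔS = nC_V ln(T₂/T₁) + nR ln(V₂/V₁), with C_V = 5R/2 = 20.79 J mol⁻¹ K⁻¹ for a diatomic ideal gas.
ΔS = 0.674 × [20.79 × ln(386/462) + 8.314 × ln(139/40)] = 4.46 J/K.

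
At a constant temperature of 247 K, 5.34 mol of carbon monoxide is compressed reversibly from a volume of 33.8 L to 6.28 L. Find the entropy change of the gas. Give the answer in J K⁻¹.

ΔS_gas = -74.7 J/K

For an isothermal ideal gas ΔS_gas = nR ln(V₂/V₁) = 5.34 × 8.314 × ln(6.28/33.8) = -74.7 J/K.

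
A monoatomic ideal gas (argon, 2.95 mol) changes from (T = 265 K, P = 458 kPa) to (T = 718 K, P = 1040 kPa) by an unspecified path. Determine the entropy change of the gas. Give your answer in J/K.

ΔS = nC_p ln(T₂/T₁) − nR ln(P₂/P₁), with C_p = 5R/2 = 20.79 J mol⁻¹ K⁻¹ for a monoatomic ideal gas.
ΔS = 2.95 × [20.79 × ln(718/265) − 8.314 × ln(1040/458)] = 41 J/K.

ΔS = 41 J/K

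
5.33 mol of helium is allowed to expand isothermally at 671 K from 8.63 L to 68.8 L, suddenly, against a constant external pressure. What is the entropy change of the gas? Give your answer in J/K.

ΔS_gas = 92 J/K

Entropy is a state function, so ΔS_gas depends only on the end states.
For an isothermal ideal gas ΔS_gas = nR ln(V₂/V₁) = 5.33 × 8.314 × ln(68.8/8.63) = 92 J/K.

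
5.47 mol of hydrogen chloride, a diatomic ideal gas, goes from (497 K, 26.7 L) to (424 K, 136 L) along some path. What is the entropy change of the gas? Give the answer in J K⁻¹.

Entropy is a state function: ΔS = nC_V ln(T₂/T₁) + nR ln(V₂/V₁), with C_V = 5R/2 = 20.79 J mol⁻¹ K⁻¹ for a diatomic ideal gas.
ΔS = 5.47 × [20.79 × ln(424/497) + 8.314 × ln(136/26.7)] = 56 J/K.

ΔS = 56 J/K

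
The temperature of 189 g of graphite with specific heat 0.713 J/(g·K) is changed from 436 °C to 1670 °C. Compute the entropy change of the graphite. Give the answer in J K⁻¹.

ΔS = 136 J/K

In kelvin: T₁ = 709.15 K, T₂ = 1943.15 K. ΔS = ∫dQ_rev/T = m c ln(T₂/T₁) = 189 × 0.713 × ln(1943.15/709.15) = 136 J/K.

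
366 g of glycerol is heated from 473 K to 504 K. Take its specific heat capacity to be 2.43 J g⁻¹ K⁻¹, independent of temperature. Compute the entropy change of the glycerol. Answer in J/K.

ΔS = 56.5 J/K

ΔS = ∫dQ_rev/T = m c ln(T₂/T₁) = 366 × 2.43 × ln(504/473) = 56.5 J/K.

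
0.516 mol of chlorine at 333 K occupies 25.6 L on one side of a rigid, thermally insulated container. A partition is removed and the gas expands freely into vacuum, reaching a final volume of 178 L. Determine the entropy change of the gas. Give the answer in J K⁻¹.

ΔS_gas = 8.32 J/K

No heat is exchanged and no work is done, so the ideal-gas temperature stays constant.
Entropy is a state function; using a reversible isothermal path, ΔS_gas = nR ln(V₂/V₁) = 0.516 × 8.314 × ln(178/25.6) = 8.32 J/K.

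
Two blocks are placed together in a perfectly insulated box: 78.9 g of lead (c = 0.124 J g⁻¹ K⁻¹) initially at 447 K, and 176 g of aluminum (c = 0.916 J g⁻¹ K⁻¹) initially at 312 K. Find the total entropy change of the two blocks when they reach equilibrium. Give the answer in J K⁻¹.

ΔS_total = 0.664 J/K

Energy balance: T_f = (m₁c₁T₁ + m₂c₂T₂)/(m₁c₁ + m₂c₂) = 319.72 K.
ΔS₁ = m₁c₁ ln(T_f/T₁) = 9.7836 × ln(319.72/447) = -3.278 J/K.
ΔS₂ = m₂c₂ ln(T_f/T₂) = 161.216 × ln(319.72/312) = 3.942 J/K.
ΔS_total = -3.278 + 3.942 = 0.664 J/K.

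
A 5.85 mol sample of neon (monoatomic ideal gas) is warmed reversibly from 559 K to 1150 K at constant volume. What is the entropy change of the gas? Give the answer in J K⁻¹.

At constant volume, ΔS = nC_V ln(T₂/T₁) with C_V = 3R/2 = 12.47 J mol⁻¹ K⁻¹.
ΔS = 5.85 × 12.47 × ln(1150/559) = 52.6 J/K.

ΔS = 52.6 J/K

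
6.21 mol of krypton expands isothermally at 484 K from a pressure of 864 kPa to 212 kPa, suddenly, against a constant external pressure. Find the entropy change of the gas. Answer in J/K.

Entropy is a state function, so ΔS_gas depends only on the end states.
For an isothermal ideal gas ΔS_gas = nR ln(P₁/P₂) = 6.21 × 8.314 × ln(864/212) = 72.5 J/K.

ΔS_gas = 72.5 J/K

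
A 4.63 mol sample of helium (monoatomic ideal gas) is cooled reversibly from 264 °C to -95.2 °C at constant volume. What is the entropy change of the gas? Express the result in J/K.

ΔS = -63.8 J/K

In kelvin: T₁ = 537.15 K, T₂ = 177.95 K. At constant volume, ΔS = nC_V ln(T₂/T₁) with C_V = 3R/2 = 12.47 J mol⁻¹ K⁻¹.
ΔS = 4.63 × 12.47 × ln(177.95/537.15) = -63.8 J/K.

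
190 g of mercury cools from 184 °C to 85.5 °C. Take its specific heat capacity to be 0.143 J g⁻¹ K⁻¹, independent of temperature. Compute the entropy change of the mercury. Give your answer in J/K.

ΔS = -6.59 J/K

In kelvin: T₁ = 457.15 K, T₂ = 358.65 K. ΔS = ∫dQ_rev/T = m c ln(T₂/T₁) = 190 × 0.143 × ln(358.65/457.15) = -6.59 J/K.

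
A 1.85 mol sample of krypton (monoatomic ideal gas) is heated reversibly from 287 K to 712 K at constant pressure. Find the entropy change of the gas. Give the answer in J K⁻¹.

ΔS = 34.9 J/K

At constant pressure, ΔS = nC_p ln(T₂/T₁) with C_p = 5R/2 = 20.79 J mol⁻¹ K⁻¹.
ΔS = 1.85 × 20.79 × ln(712/287) = 34.9 J/K.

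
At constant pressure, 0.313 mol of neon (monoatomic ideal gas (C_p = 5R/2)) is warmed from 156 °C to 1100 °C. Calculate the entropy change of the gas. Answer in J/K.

In kelvin: T₁ = 429.15 K, T₂ = 1373.15 K. At constant pressure, ΔS = nC_p ln(T₂/T₁) with C_p = 5R/2 = 20.79 J mol⁻¹ K⁻¹.
ΔS = 0.313 × 20.79 × ln(1373.15/429.15) = 7.57 J/K.

ΔS = 7.57 J/K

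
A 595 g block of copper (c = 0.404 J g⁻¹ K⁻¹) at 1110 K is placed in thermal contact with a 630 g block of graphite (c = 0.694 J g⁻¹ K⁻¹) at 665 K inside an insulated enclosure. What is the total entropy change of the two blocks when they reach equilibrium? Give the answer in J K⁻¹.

ΔS_total = 21.2 J/K

Energy balance: T_f = (m₁c₁T₁ + m₂c₂T₂)/(m₁c₁ + m₂c₂) = 822.86 K.
ΔS₁ = m₁c₁ ln(T_f/T₁) = 240.38 × ln(822.86/1110) = -71.95 J/K.
ΔS₂ = m₂c₂ ln(T_f/T₂) = 437.22 × ln(822.86/665) = 93.13 J/K.
ΔS_total = -71.95 + 93.13 = 21.2 J/K.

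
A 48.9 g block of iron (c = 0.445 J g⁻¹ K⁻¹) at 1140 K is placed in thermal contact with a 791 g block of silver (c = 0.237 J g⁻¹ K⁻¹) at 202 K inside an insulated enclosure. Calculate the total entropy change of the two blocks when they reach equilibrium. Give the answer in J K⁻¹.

ΔS_total = 44.8 J/K

Energy balance: T_f = (m₁c₁T₁ + m₂c₂T₂)/(m₁c₁ + m₂c₂) = 299.56 K.
ΔS₁ = m₁c₁ ln(T_f/T₁) = 21.7605 × ln(299.56/1140) = -29.08 J/K.
ΔS₂ = m₂c₂ ln(T_f/T₂) = 187.467 × ln(299.56/202) = 73.87 J/K.
ΔS_total = -29.08 + 73.87 = 44.8 J/K.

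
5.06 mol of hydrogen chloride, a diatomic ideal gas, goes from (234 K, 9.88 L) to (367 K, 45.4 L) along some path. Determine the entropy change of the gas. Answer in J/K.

ΔS = 111 J/K

Entropy is a state function: ΔS = nC_V ln(T₂/T₁) + nR ln(V₂/V₁), with C_V = 5R/2 = 20.79 J mol⁻¹ K⁻¹ for a diatomic ideal gas.
ΔS = 5.06 × [20.79 × ln(367/234) + 8.314 × ln(45.4/9.88)] = 111 J/K.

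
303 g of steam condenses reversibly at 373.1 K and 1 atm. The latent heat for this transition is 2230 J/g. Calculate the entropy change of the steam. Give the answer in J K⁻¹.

ΔS = -1810 J/K

Heat released by the substance: Q = −mL = −303 × 2230 = −675690 J.
At constant T, ΔS = Q_rev/T = −675690 / 373.1 = -1810 J/K.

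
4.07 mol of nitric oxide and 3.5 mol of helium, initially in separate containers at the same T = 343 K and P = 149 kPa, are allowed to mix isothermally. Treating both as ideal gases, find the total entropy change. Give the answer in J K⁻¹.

Mole fractions: x_A = 4.07/7.57 = 0.538, x_B = 0.462.
ΔS_mix = −R(n_A ln x_A + n_B ln x_B) = −8.314 × (4.07 ln 0.538 + 3.5 ln 0.462) = 43.4 J/K.

ΔS_mix = 43.4 J/K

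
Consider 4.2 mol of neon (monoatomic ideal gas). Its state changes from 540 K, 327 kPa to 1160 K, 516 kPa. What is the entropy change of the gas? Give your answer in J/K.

ΔS = 50.8 J/K

ΔS = nC_p ln(T₂/T₁) − nR ln(P₂/P₁), with C_p = 5R/2 = 20.79 J mol⁻¹ K⁻¹ for a monoatomic ideal gas.
ΔS = 4.2 × [20.79 × ln(1160/540) − 8.314 × ln(516/327)] = 50.8 J/K.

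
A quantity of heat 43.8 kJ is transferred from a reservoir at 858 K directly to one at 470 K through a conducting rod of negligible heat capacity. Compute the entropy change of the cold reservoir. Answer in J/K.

The cold reservoir gains heat Q, so ΔS_cold = +Q/T_C = 43800/470 = 93.2 J/K.

ΔS_cold = 93.2 J/K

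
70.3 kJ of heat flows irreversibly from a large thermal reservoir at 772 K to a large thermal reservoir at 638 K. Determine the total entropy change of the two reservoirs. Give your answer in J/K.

ΔS_hot = −Q/T_H = −70300/772 = -91.06 J/K and ΔS_cold = +Q/T_C = 70300/638 = 110.2 J/K.
ΔS_total = -91.06 + 110.2 = 19.1 J/K, positive as the second law requires.

ΔS_total = 19.1 J/K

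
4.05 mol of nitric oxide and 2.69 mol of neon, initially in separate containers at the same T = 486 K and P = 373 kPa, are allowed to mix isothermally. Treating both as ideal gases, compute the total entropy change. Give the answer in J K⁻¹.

ΔS_mix = 37.7 J/K

Mole fractions: x_A = 4.05/6.74 = 0.601, x_B = 0.399.
ΔS_mix = −R(n_A ln x_A + n_B ln x_B) = −8.314 × (4.05 ln 0.601 + 2.69 ln 0.399) = 37.7 J/K.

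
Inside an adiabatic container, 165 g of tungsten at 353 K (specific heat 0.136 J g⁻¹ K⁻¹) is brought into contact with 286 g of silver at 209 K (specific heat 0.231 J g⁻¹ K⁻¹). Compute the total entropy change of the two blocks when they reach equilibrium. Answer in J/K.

ΔS_total = 2.49 J/K

Energy balance: T_f = (m₁c₁T₁ + m₂c₂T₂)/(m₁c₁ + m₂c₂) = 245.51 K.
ΔS₁ = m₁c₁ ln(T_f/T₁) = 22.44 × ln(245.51/353) = -8.149 J/K.
ΔS₂ = m₂c₂ ln(T_f/T₂) = 66.066 × ln(245.51/209) = 10.64 J/K.
ΔS_total = -8.149 + 10.64 = 2.49 J/K.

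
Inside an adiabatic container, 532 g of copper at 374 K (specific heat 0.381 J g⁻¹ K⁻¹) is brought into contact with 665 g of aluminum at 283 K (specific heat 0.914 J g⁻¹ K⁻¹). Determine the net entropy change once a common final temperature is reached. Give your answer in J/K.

Energy balance: T_f = (m₁c₁T₁ + m₂c₂T₂)/(m₁c₁ + m₂c₂) = 305.76 K.
ΔS₁ = m₁c₁ ln(T_f/T₁) = 202.692 × ln(305.76/374) = -40.835 J/K.
ΔS₂ = m₂c₂ ln(T_f/T₂) = 607.81 × ln(305.76/283) = 47.011 J/K.
ΔS_total = -40.835 + 47.011 = 6.18 J/K.

ΔS_total = 6.18 J/K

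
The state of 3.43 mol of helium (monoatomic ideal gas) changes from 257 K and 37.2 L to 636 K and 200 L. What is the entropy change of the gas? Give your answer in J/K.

Entropy is a state function: ΔS = nC_V ln(T₂/T₁) + nR ln(V₂/V₁), with C_V = 3R/2 = 12.47 J mol⁻¹ K⁻¹ for a monoatomic ideal gas.
ΔS = 3.43 × [12.47 × ln(636/257) + 8.314 × ln(200/37.2)] = 86.7 J/K.

ΔS = 86.7 J/K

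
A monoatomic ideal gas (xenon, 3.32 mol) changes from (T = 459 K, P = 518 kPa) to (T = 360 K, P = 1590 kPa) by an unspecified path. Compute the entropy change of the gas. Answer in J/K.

ΔS = -47.7 J/K

ΔS = nC_p ln(T₂/T₁) − nR ln(P₂/P₁), with C_p = 5R/2 = 20.79 J mol⁻¹ K⁻¹ for a monoatomic ideal gas.
ΔS = 3.32 × [20.79 × ln(360/459) − 8.314 × ln(1590/518)] = -47.7 J/K.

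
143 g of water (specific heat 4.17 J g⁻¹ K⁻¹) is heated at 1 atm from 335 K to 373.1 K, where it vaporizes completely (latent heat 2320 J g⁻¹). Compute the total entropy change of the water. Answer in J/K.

ΔS = 953 J/K

Warming step: ΔS₁ = m c ln(T_tr/T_i) = 143 × 4.17 × ln(373.1/335) = 64.23 J/K.
Phase change: ΔS₂ = +mL/T_tr = 143 × 2320 / 373.1 = 889.2 J/K.
ΔS_total = (64.23) + (889.2) = 953 J/K.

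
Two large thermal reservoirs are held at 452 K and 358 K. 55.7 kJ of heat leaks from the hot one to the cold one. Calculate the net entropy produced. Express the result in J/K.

ΔS_hot = −Q/T_H = −55700/452 = -123.2 J/K and ΔS_cold = +Q/T_C = 55700/358 = 155.6 J/K.
ΔS_total = -123.2 + 155.6 = 32.4 J/K, positive as the second law requires.

ΔS_total = 32.4 J/K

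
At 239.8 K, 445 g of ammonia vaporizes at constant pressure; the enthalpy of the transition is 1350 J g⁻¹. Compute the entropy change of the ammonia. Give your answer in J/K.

ΔS = 2510 J/K

Heat absorbed by the substance: Q = mL = 445 × 1350 = 600750 J.
At constant T, ΔS = Q_rev/T = 600750 / 239.8 = 2510 J/K.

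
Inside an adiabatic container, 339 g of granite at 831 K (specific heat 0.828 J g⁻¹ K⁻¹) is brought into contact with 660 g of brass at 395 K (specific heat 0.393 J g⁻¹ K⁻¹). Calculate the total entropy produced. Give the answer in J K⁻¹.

Energy balance: T_f = (m₁c₁T₁ + m₂c₂T₂)/(m₁c₁ + m₂c₂) = 621.6 K.
ΔS₁ = m₁c₁ ln(T_f/T₁) = 280.692 × ln(621.6/831) = -81.49 J/K.
ΔS₂ = m₂c₂ ln(T_f/T₂) = 259.38 × ln(621.6/395) = 117.6 J/K.
ΔS_total = -81.49 + 117.6 = 36.1 J/K.

ΔS_total = 36.1 J/K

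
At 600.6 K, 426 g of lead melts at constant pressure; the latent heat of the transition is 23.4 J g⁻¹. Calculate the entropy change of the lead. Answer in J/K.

ΔS = 16.6 J/K

Heat absorbed by the substance: Q = mL = 426 × 23.4 = 9968.4 J.
At constant T, ΔS = Q_rev/T = 9968.4 / 600.6 = 16.6 J/K.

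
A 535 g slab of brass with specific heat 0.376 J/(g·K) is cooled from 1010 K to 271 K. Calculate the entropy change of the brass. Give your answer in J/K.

ΔS = ∫dQ_rev/T = m c ln(T₂/T₁) = 535 × 0.376 × ln(271/1010) = -265 J/K.

ΔS = -265 J/K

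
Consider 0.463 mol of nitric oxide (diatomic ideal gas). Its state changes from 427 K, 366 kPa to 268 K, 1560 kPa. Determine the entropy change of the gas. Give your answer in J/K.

ΔS = nC_p ln(T₂/T₁) − nR ln(P₂/P₁), with C_p = 7R/2 = 29.1 J mol⁻¹ K⁻¹ for a diatomic ideal gas.
ΔS = 0.463 × [29.1 × ln(268/427) − 8.314 × ln(1560/366)] = -11.9 J/K.

ΔS = -11.9 J/K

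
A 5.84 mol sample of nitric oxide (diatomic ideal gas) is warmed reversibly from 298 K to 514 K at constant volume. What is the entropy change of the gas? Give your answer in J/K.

ΔS = 66.2 J/K

At constant volume, ΔS = nC_V ln(T₂/T₁) with C_V = 5R/2 = 20.79 J mol⁻¹ K⁻¹.
ΔS = 5.84 × 20.79 × ln(514/298) = 66.2 J/K.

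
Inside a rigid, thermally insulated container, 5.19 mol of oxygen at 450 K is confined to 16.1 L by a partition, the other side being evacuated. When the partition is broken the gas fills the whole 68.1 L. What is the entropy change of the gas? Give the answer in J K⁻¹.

No heat is exchanged and no work is done, so the ideal-gas temperature stays constant.
Entropy is a state function; using a reversible isothermal path, ΔS_gas = nR ln(V₂/V₁) = 5.19 × 8.314 × ln(68.1/16.1) = 62.2 J/K.

ΔS_gas = 62.2 J/K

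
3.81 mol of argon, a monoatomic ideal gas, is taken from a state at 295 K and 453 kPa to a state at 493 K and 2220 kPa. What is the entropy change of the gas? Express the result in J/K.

ΔS = -9.68 J/K

ΔS = nC_p ln(T₂/T₁) − nR ln(P₂/P₁), with C_p = 5R/2 = 20.79 J mol⁻¹ K⁻¹ for a monoatomic ideal gas.
ΔS = 3.81 × [20.79 × ln(493/295) − 8.314 × ln(2220/453)] = -9.68 J/K.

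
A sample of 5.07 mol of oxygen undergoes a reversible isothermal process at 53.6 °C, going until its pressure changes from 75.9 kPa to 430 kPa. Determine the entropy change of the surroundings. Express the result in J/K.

ΔS_surr = 73.1 J/K

For an isothermal ideal gas ΔS_gas = nR ln(P₁/P₂) = 5.07 × 8.314 × ln(75.9/430) = -73.1 J/K.
The process is reversible, so ΔS_surr = −ΔS_gas = 73.1 J/K and ΔS_universe = 0.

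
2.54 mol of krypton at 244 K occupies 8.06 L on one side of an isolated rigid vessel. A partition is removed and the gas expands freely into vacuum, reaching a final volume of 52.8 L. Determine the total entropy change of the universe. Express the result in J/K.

ΔS_universe = 39.7 J/K

For an ideal gas in free expansion Q = 0 and W = 0, so T is unchanged.
Entropy is a state function; using a reversible isothermal path, ΔS_gas = nR ln(V₂/V₁) = 2.54 × 8.314 × ln(52.8/8.06) = 39.7 J/K.
The insulated surroundings exchange no heat, so ΔS_surr = 0 and ΔS_universe = ΔS_gas.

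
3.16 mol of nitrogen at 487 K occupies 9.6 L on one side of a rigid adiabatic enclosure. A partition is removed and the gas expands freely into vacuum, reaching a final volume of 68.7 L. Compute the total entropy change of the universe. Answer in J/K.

ΔS_universe = 51.7 J/K

For an ideal gas in free expansion Q = 0 and W = 0, so T is unchanged.
Entropy is a state function; using a reversible isothermal path, ΔS_gas = nR ln(V₂/V₁) = 3.16 × 8.314 × ln(68.7/9.6) = 51.7 J/K.
The insulated surroundings exchange no heat, so ΔS_surr = 0 and ΔS_universe = ΔS_gas.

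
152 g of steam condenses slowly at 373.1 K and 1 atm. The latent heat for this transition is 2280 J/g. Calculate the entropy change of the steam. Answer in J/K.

ΔS = -929 J/K

Heat released by the substance: Q = −mL = −152 × 2280 = −346560 J.
At constant T, ΔS = Q_rev/T = −346560 / 373.1 = -929 J/K.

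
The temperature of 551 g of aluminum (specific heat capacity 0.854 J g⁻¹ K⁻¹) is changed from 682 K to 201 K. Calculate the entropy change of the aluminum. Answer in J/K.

ΔS = -575 J/K

ΔS = ∫dQ_rev/T = m c ln(T₂/T₁) = 551 × 0.854 × ln(201/682) = -575 J/K.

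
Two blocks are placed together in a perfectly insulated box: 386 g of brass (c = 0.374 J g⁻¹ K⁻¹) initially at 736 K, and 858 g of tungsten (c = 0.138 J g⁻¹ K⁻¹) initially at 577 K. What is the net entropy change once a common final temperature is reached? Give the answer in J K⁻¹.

Energy balance: T_f = (m₁c₁T₁ + m₂c₂T₂)/(m₁c₁ + m₂c₂) = 664.35 K.
ΔS₁ = m₁c₁ ln(T_f/T₁) = 144.364 × ln(664.35/736) = -14.785 J/K.
ΔS₂ = m₂c₂ ln(T_f/T₂) = 118.404 × ln(664.35/577) = 16.692 J/K.
ΔS_total = -14.785 + 16.692 = 1.91 J/K.

ΔS_total = 1.91 J/K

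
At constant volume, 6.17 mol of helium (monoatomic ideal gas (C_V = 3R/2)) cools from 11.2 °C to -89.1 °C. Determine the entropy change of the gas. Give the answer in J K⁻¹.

ΔS = -33.5 J/K

In kelvin: T₁ = 284.35 K, T₂ = 184.05 K. At constant volume, ΔS = nC_V ln(T₂/T₁) with C_V = 3R/2 = 12.47 J mol⁻¹ K⁻¹.
ΔS = 6.17 × 12.47 × ln(184.05/284.35) = -33.5 J/K.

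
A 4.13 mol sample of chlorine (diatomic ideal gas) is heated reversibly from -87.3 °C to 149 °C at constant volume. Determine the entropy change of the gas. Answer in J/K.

In kelvin: T₁ = 185.85 K, T₂ = 422.15 K. At constant volume, ΔS = nC_V ln(T₂/T₁) with C_V = 5R/2 = 20.79 J mol⁻¹ K⁻¹.
ΔS = 4.13 × 20.79 × ln(422.15/185.85) = 70.4 J/K.

ΔS = 70.4 J/K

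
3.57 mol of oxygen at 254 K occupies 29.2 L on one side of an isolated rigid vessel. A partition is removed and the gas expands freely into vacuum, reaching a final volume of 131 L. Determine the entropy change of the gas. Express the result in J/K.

ΔS_gas = 44.6 J/K

For an ideal gas in free expansion Q = 0 and W = 0, so T is unchanged.
Entropy is a state function; using a reversible isothermal path, ΔS_gas = nR ln(V₂/V₁) = 3.57 × 8.314 × ln(131/29.2) = 44.6 J/K.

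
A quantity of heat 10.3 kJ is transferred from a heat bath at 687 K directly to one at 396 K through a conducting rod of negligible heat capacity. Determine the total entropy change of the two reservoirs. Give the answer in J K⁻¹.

ΔS_hot = −Q/T_H = −10300/687 = -14.99 J/K and ΔS_cold = +Q/T_C = 10300/396 = 26.01 J/K.
ΔS_total = -14.99 + 26.01 = 11 J/K, positive as the second law requires.

ΔS_total = 11 J/K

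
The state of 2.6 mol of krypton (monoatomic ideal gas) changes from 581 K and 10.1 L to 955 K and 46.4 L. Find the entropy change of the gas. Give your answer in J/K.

ΔS = 49.1 J/K

Entropy is a state function: ΔS = nC_V ln(T₂/T₁) + nR ln(V₂/V₁), with C_V = 3R/2 = 12.47 J mol⁻¹ K⁻¹ for a monoatomic ideal gas.
ΔS = 2.6 × [12.47 × ln(955/581) + 8.314 × ln(46.4/10.1)] = 49.1 J/K.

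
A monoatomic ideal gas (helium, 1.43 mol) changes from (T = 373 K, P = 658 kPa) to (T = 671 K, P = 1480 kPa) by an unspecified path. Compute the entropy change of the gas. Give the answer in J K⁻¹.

ΔS = nC_p ln(T₂/T₁) − nR ln(P₂/P₁), with C_p = 5R/2 = 20.79 J mol⁻¹ K⁻¹ for a monoatomic ideal gas.
ΔS = 1.43 × [20.79 × ln(671/373) − 8.314 × ln(1480/658)] = 7.82 J/K.

ΔS = 7.82 J/K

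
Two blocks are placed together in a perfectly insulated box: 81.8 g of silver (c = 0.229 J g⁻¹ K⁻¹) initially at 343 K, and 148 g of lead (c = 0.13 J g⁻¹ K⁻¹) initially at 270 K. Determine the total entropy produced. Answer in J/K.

ΔS_total = 0.271 J/K

Energy balance: T_f = (m₁c₁T₁ + m₂c₂T₂)/(m₁c₁ + m₂c₂) = 306.01 K.
ΔS₁ = m₁c₁ ln(T_f/T₁) = 18.7322 × ln(306.01/343) = -2.1375 J/K.
ΔS₂ = m₂c₂ ln(T_f/T₂) = 19.24 × ln(306.01/270) = 2.4089 J/K.
ΔS_total = -2.1375 + 2.4089 = 0.271 J/K.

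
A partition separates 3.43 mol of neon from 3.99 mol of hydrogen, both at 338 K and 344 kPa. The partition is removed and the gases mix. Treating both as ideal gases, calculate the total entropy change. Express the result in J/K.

Mole fractions: x_A = 3.43/7.42 = 0.462, x_B = 0.538.
ΔS_mix = −R(n_A ln x_A + n_B ln x_B) = −8.314 × (3.43 ln 0.462 + 3.99 ln 0.538) = 42.6 J/K.

ΔS_mix = 42.6 J/K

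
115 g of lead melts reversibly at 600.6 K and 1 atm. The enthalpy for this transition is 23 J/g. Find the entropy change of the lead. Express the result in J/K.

Heat absorbed by the substance: Q = mL = 115 × 23 = 2645 J.
At constant T, ΔS = Q_rev/T = 2645 / 600.6 = 4.4 J/K.

ΔS = 4.4 J/K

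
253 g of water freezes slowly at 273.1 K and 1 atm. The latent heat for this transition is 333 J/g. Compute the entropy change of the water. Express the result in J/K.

Heat released by the substance: Q = −mL = −253 × 333 = −84249 J.
At constant T, ΔS = Q_rev/T = −84249 / 273.1 = -308 J/K.

ΔS = -308 J/K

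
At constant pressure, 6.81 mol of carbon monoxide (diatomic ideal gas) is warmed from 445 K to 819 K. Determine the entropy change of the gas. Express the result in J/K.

ΔS = 121 J/K

At constant pressure, ΔS = nC_p ln(T₂/T₁) with C_p = 7R/2 = 29.1 J mol⁻¹ K⁻¹.
ΔS = 6.81 × 29.1 × ln(819/445) = 121 J/K.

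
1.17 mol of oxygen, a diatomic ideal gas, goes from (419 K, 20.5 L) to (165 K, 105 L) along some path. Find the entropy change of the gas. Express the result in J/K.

ΔS = -6.77 J/K

Entropy is a state function: ΔS = nC_V ln(T₂/T₁) + nR ln(V₂/V₁), with C_V = 5R/2 = 20.79 J mol⁻¹ K⁻¹ for a diatomic ideal gas.
ΔS = 1.17 × [20.79 × ln(165/419) + 8.314 × ln(105/20.5)] = -6.77 J/K.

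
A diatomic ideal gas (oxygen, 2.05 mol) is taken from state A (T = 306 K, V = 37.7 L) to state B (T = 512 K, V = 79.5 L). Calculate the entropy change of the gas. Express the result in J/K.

Entropy is a state function: ΔS = nC_V ln(T₂/T₁) + nR ln(V₂/V₁), with C_V = 5R/2 = 20.79 J mol⁻¹ K⁻¹ for a diatomic ideal gas.
ΔS = 2.05 × [20.79 × ln(512/306) + 8.314 × ln(79.5/37.7)] = 34.6 J/K.

ΔS = 34.6 J/K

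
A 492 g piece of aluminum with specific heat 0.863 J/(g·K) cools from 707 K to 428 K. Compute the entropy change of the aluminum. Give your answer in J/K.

ΔS = -213 J/K

ΔS = ∫dQ_rev/T = m c ln(T₂/T₁) = 492 × 0.863 × ln(428/707) = -213 J/K.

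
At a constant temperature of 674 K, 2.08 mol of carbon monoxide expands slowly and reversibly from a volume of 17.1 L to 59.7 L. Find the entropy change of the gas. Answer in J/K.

For an isothermal ideal gas ΔS_gas = nR ln(V₂/V₁) = 2.08 × 8.314 × ln(59.7/17.1) = 21.6 J/K.

ΔS_gas = 21.6 J/K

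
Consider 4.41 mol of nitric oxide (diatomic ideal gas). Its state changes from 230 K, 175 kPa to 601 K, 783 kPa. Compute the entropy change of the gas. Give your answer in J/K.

ΔS = nC_p ln(T₂/T₁) − nR ln(P₂/P₁), with C_p = 7R/2 = 29.1 J mol⁻¹ K⁻¹ for a diatomic ideal gas.
ΔS = 4.41 × [29.1 × ln(601/230) − 8.314 × ln(783/175)] = 68.3 J/K.

ΔS = 68.3 J/K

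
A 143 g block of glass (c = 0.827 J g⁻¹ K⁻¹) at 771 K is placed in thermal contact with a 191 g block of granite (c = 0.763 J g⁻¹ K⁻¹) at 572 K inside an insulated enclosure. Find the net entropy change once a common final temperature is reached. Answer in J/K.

ΔS_total = 2.93 J/K

Energy balance: T_f = (m₁c₁T₁ + m₂c₂T₂)/(m₁c₁ + m₂c₂) = 661.15 K.
ΔS₁ = m₁c₁ ln(T_f/T₁) = 118.261 × ln(661.15/771) = -18.18 J/K.
ΔS₂ = m₂c₂ ln(T_f/T₂) = 145.733 × ln(661.15/572) = 21.11 J/K.
ΔS_total = -18.18 + 21.11 = 2.93 J/K.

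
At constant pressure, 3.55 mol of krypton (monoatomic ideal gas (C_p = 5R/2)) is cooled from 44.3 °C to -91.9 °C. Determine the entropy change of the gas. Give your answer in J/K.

In kelvin: T₁ = 317.45 K, T₂ = 181.25 K. At constant pressure, ΔS = nC_p ln(T₂/T₁) with C_p = 5R/2 = 20.79 J mol⁻¹ K⁻¹.
ΔS = 3.55 × 20.79 × ln(181.25/317.45) = -41.4 J/K.

ΔS = -41.4 J/K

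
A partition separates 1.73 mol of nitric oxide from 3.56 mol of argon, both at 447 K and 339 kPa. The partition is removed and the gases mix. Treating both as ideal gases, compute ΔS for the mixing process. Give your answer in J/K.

ΔS_mix = 27.8 J/K

Mole fractions: x_A = 1.73/5.29 = 0.327, x_B = 0.673.
ΔS_mix = −R(n_A ln x_A + n_B ln x_B) = −8.314 × (1.73 ln 0.327 + 3.56 ln 0.673) = 27.8 J/K.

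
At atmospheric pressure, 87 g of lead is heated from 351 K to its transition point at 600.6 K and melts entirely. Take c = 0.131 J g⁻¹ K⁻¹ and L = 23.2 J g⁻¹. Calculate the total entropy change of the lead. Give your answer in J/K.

ΔS = 9.48 J/K

Warming step: ΔS₁ = m c ln(T_tr/T_i) = 87 × 0.131 × ln(600.6/351) = 6.122 J/K.
Phase change: ΔS₂ = +mL/T_tr = 87 × 23.2 / 600.6 = 3.361 J/K.
ΔS_total = (6.122) + (3.361) = 9.48 J/K.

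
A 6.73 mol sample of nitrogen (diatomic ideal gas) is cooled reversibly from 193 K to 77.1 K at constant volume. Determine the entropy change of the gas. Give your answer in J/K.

At constant volume, ΔS = nC_V ln(T₂/T₁) with C_V = 5R/2 = 20.79 J mol⁻¹ K⁻¹.
ΔS = 6.73 × 20.79 × ln(77.1/193) = -128 J/K.

ΔS = -128 J/K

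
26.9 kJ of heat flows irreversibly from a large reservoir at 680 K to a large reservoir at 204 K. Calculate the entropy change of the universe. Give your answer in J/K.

ΔS_hot = −Q/T_H = −26900/680 = -39.56 J/K and ΔS_cold = +Q/T_C = 26900/204 = 131.9 J/K.
ΔS_total = -39.56 + 131.9 = 92.3 J/K, positive as the second law requires.

ΔS_total = 92.3 J/K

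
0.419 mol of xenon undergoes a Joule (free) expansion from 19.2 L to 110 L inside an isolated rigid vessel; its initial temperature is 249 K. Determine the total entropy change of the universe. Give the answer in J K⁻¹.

ΔS_universe = 6.08 J/K

For an ideal gas in free expansion Q = 0 and W = 0, so T is unchanged.
Entropy is a state function; using a reversible isothermal path, ΔS_gas = nR ln(V₂/V₁) = 0.419 × 8.314 × ln(110/19.2) = 6.08 J/K.
The insulated surroundings exchange no heat, so ΔS_surr = 0 and ΔS_universe = ΔS_gas.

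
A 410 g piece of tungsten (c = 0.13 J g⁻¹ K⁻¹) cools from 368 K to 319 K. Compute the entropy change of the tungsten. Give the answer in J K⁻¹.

ΔS = ∫dQ_rev/T = m c ln(T₂/T₁) = 410 × 0.13 × ln(319/368) = -7.62 J/K.

ΔS = -7.62 J/K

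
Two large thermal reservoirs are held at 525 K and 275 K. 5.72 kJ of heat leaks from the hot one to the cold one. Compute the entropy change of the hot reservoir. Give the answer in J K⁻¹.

ΔS_hot = -10.9 J/K

The hot reservoir loses heat Q, so ΔS_hot = −Q/T_H = −5720/525 = -10.9 J/K.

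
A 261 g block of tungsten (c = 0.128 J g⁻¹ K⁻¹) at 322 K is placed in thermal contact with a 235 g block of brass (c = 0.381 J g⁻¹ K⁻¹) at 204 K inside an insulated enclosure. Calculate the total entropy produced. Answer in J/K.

ΔS_total = 2.7 J/K

Energy balance: T_f = (m₁c₁T₁ + m₂c₂T₂)/(m₁c₁ + m₂c₂) = 236.06 K.
ΔS₁ = m₁c₁ ln(T_f/T₁) = 33.408 × ln(236.06/322) = -10.37 J/K.
ΔS₂ = m₂c₂ ln(T_f/T₂) = 89.535 × ln(236.06/204) = 13.07 J/K.
ΔS_total = -10.37 + 13.07 = 2.7 J/K.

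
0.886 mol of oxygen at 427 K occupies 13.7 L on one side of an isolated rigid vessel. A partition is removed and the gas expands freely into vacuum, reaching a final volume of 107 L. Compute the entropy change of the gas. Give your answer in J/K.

ΔS_gas = 15.1 J/K

For an ideal gas in free expansion Q = 0 and W = 0, so T is unchanged.
Entropy is a state function; using a reversible isothermal path, ΔS_gas = nR ln(V₂/V₁) = 0.886 × 8.314 × ln(107/13.7) = 15.1 J/K.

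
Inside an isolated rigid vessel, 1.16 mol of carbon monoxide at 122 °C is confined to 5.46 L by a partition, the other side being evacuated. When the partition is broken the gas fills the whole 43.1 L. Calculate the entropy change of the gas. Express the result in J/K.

For an ideal gas in free expansion Q = 0 and W = 0, so T is unchanged.
Entropy is a state function; using a reversible isothermal path, ΔS_gas = nR ln(V₂/V₁) = 1.16 × 8.314 × ln(43.1/5.46) = 19.9 J/K.

ΔS_gas = 19.9 J/K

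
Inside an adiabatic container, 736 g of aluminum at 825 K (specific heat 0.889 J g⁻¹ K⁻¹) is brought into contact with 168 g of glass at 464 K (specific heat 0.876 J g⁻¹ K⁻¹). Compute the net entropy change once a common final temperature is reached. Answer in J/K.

Energy balance: T_f = (m₁c₁T₁ + m₂c₂T₂)/(m₁c₁ + m₂c₂) = 758.71 K.
ΔS₁ = m₁c₁ ln(T_f/T₁) = 654.304 × ln(758.71/825) = -54.8 J/K.
ΔS₂ = m₂c₂ ln(T_f/T₂) = 147.168 × ln(758.71/464) = 72.37 J/K.
ΔS_total = -54.8 + 72.37 = 17.6 J/K.

ΔS_total = 17.6 J/K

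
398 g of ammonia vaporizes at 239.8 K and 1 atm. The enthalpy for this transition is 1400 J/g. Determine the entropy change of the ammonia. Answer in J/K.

ΔS = 2320 J/K

Heat absorbed by the substance: Q = mL = 398 × 1400 = 557200 J.
At constant T, ΔS = Q_rev/T = 557200 / 239.8 = 2320 J/K.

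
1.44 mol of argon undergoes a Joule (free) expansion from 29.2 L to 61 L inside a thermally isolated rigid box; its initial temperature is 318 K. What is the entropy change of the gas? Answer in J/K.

For an ideal gas in free expansion Q = 0 and W = 0, so T is unchanged.
Entropy is a state function; using a reversible isothermal path, ΔS_gas = nR ln(V₂/V₁) = 1.44 × 8.314 × ln(61/29.2) = 8.82 J/K.

ΔS_gas = 8.82 J/K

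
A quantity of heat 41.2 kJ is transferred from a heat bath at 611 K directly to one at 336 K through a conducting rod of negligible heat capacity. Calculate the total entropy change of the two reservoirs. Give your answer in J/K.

ΔS_total = 55.2 J/K

ΔS_hot = −Q/T_H = −41200/611 = -67.43 J/K and ΔS_cold = +Q/T_C = 41200/336 = 122.6 J/K.
ΔS_total = -67.43 + 122.6 = 55.2 J/K, positive as the second law requires.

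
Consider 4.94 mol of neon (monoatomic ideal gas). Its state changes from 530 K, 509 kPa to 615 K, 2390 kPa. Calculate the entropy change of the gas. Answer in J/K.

ΔS = nC_p ln(T₂/T₁) − nR ln(P₂/P₁), with C_p = 5R/2 = 20.79 J mol⁻¹ K⁻¹ for a monoatomic ideal gas.
ΔS = 4.94 × [20.79 × ln(615/530) − 8.314 × ln(2390/509)] = -48.2 J/K.

ΔS = -48.2 J/K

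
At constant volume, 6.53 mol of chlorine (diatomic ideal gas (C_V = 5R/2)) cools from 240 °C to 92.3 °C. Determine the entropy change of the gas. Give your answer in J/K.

ΔS = -46.1 J/K

In kelvin: T₁ = 513.15 K, T₂ = 365.45 K. At constant volume, ΔS = nC_V ln(T₂/T₁) with C_V = 5R/2 = 20.79 J mol⁻¹ K⁻¹.
ΔS = 6.53 × 20.79 × ln(365.45/513.15) = -46.1 J/K.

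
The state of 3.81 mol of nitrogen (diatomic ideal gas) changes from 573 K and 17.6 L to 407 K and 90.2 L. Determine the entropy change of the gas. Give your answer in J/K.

Entropy is a state function: ΔS = nC_V ln(T₂/T₁) + nR ln(V₂/V₁), with C_V = 5R/2 = 20.79 J mol⁻¹ K⁻¹ for a diatomic ideal gas.
ΔS = 3.81 × [20.79 × ln(407/573) + 8.314 × ln(90.2/17.6)] = 24.7 J/K.

ΔS = 24.7 J/K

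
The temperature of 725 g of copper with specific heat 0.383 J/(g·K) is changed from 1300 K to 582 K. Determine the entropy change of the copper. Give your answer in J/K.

ΔS = ∫dQ_rev/T = m c ln(T₂/T₁) = 725 × 0.383 × ln(582/1300) = -223 J/K.

ΔS = -223 J/K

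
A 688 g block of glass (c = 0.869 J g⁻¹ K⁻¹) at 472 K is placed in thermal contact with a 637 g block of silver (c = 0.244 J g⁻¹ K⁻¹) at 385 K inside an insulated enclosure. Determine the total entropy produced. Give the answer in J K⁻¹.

Energy balance: T_f = (m₁c₁T₁ + m₂c₂T₂)/(m₁c₁ + m₂c₂) = 454.05 K.
ΔS₁ = m₁c₁ ln(T_f/T₁) = 597.872 × ln(454.05/472) = -23.18 J/K.
ΔS₂ = m₂c₂ ln(T_f/T₂) = 155.428 × ln(454.05/385) = 25.64 J/K.
ΔS_total = -23.18 + 25.64 = 2.46 J/K.

ΔS_total = 2.46 J/K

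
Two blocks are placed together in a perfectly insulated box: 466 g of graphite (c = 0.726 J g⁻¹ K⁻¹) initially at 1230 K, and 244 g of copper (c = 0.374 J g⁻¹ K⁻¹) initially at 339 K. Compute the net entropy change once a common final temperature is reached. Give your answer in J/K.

ΔS_total = 45.8 J/K

Energy balance: T_f = (m₁c₁T₁ + m₂c₂T₂)/(m₁c₁ + m₂c₂) = 1040.7 K.
ΔS₁ = m₁c₁ ln(T_f/T₁) = 338.316 × ln(1040.7/1230) = -56.533 J/K.
ΔS₂ = m₂c₂ ln(T_f/T₂) = 91.256 × ln(1040.7/339) = 102.36 J/K.
ΔS_total = -56.533 + 102.36 = 45.8 J/K.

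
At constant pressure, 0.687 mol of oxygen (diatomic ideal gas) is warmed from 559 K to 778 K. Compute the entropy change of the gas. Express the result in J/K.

At constant pressure, ΔS = nC_p ln(T₂/T₁) with C_p = 7R/2 = 29.1 J mol⁻¹ K⁻¹.
ΔS = 0.687 × 29.1 × ln(778/559) = 6.61 J/K.

ΔS = 6.61 J/K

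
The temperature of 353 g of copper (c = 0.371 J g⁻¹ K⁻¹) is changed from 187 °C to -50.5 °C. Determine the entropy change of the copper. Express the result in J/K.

ΔS = -95.1 J/K

In kelvin: T₁ = 460.15 K, T₂ = 222.65 K. ΔS = ∫dQ_rev/T = m c ln(T₂/T₁) = 353 × 0.371 × ln(222.65/460.15) = -95.1 J/K.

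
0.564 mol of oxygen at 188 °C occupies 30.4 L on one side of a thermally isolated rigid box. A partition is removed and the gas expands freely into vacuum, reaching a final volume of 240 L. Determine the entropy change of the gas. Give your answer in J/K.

For an ideal gas in free expansion Q = 0 and W = 0, so T is unchanged.
Entropy is a state function; using a reversible isothermal path, ΔS_gas = nR ln(V₂/V₁) = 0.564 × 8.314 × ln(240/30.4) = 9.69 J/K.

ΔS_gas = 9.69 J/K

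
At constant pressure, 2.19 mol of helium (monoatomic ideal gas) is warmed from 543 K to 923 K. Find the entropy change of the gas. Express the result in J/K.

ΔS = 24.1 J/K

At constant pressure, ΔS = nC_p ln(T₂/T₁) with C_p = 5R/2 = 20.79 J mol⁻¹ K⁻¹.
ΔS = 2.19 × 20.79 × ln(923/543) = 24.1 J/K.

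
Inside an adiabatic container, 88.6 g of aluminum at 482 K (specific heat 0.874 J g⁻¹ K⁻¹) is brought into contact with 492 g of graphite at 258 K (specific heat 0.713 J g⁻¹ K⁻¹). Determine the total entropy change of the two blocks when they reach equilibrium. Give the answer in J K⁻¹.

ΔS_total = 14.1 J/K

Energy balance: T_f = (m₁c₁T₁ + m₂c₂T₂)/(m₁c₁ + m₂c₂) = 298.51 K.
ΔS₁ = m₁c₁ ln(T_f/T₁) = 77.4364 × ln(298.51/482) = -37.1 J/K.
ΔS₂ = m₂c₂ ln(T_f/T₂) = 350.796 × ln(298.51/258) = 51.16 J/K.
ΔS_total = -37.1 + 51.16 = 14.1 J/K.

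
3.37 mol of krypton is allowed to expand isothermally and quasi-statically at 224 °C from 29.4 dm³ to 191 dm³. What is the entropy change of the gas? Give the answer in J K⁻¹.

ΔS_gas = 52.4 J/K

For an isothermal ideal gas ΔS_gas = nR ln(V₂/V₁) = 3.37 × 8.314 × ln(191/29.4) = 52.4 J/K.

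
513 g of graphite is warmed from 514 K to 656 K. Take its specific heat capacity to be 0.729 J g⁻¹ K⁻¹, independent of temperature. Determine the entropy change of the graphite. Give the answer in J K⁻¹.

ΔS = ∫dQ_rev/T = m c ln(T₂/T₁) = 513 × 0.729 × ln(656/514) = 91.2 J/K.

ΔS = 91.2 J/K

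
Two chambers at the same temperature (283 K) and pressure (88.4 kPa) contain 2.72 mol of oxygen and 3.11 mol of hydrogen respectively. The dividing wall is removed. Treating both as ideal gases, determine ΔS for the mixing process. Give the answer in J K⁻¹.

ΔS_mix = 33.5 J/K

Mole fractions: x_A = 2.72/5.83 = 0.467, x_B = 0.533.
ΔS_mix = −R(n_A ln x_A + n_B ln x_B) = −8.314 × (2.72 ln 0.467 + 3.11 ln 0.533) = 33.5 J/K.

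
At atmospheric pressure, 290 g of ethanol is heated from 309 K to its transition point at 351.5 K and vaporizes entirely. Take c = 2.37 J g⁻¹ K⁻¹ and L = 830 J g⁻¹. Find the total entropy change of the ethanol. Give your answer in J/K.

Warming step: ΔS₁ = m c ln(T_tr/T_i) = 290 × 2.37 × ln(351.5/309) = 88.57 J/K.
Phase change: ΔS₂ = +mL/T_tr = 290 × 830 / 351.5 = 684.8 J/K.
ΔS_total = (88.57) + (684.8) = 773 J/K.

ΔS = 773 J/K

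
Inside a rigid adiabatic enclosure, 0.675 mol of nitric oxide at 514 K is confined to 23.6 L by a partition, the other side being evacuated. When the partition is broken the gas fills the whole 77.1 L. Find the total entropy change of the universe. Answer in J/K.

ΔS_universe = 6.64 J/K

For an ideal gas in free expansion Q = 0 and W = 0, so T is unchanged.
Entropy is a state function; using a reversible isothermal path, ΔS_gas = nR ln(V₂/V₁) = 0.675 × 8.314 × ln(77.1/23.6) = 6.64 J/K.
The insulated surroundings exchange no heat, so ΔS_surr = 0 and ΔS_universe = ΔS_gas.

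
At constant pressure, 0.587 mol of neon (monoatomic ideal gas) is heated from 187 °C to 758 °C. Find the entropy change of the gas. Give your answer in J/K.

In kelvin: T₁ = 460.15 K, T₂ = 1031.15 K. At constant pressure, ΔS = nC_p ln(T₂/T₁) with C_p = 5R/2 = 20.79 J mol⁻¹ K⁻¹.
ΔS = 0.587 × 20.79 × ln(1031.15/460.15) = 9.84 J/K.

ΔS = 9.84 J/K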